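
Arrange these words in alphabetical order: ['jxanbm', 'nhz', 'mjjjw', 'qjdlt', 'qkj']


Compare strings character by character (the first differing letter decides):
  'jxanbm' < 'mjjjw' since 'j' < 'm' at position 1
  'mjjjw' < 'nhz' since 'm' < 'n' at position 1
  'nhz' < 'qjdlt' since 'n' < 'q' at position 1
  'qjdlt' < 'qkj' since 'j' < 'k' at position 2
Chaining these comparisons gives the alphabetical order.
Final answer: ['jxanbm', 'mjjjw', 'nhz', 'qjdlt', 'qkj']


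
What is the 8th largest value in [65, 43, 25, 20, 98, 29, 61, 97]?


Sort descending: [98, 97, 65, 61, 43, 29, 25, 20]
The 8th element (1-indexed) is at index 7.
Value = 20
Final answer: 20


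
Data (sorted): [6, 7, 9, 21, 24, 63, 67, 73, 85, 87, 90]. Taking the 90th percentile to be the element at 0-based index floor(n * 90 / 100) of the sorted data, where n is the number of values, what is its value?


The dataset has n = 11 elements.
Index = floor(11 * 90 / 100) = floor(990 / 100) = floor(9.9) = 9
Counting from index 0 in the sorted data, the element at index 9 is 87.
Final answer: 87


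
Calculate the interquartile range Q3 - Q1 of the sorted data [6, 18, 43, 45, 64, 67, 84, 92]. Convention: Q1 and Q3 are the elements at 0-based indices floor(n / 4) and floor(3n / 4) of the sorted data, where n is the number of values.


The data has n = 8 elements.
Q1 index = floor(8 / 4) = floor(2) = 2; Q3 index = floor(3 * 8 / 4) = floor(6) = 6
Q1 = element at index 2 = 43
Q3 = element at index 6 = 84
IQR = 84 - 43 = 41
Final answer: 41


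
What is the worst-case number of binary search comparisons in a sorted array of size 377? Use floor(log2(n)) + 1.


Binary search halves the search space each step.
Maximum comparisons = floor(log2(377)) + 1
log2(377) = 8.5584
floor(log2(377)) = 8, so 8 + 1 = 9
Final answer: 9


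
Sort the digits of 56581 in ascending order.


The number 56581 has digits: 5, 6, 5, 8, 1
Sorted: 1, 5, 5, 6, 8
Joining the sorted digits gives the result.
Final answer: 15568


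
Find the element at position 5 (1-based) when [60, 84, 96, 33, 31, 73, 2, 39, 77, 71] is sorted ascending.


Sort ascending: [2, 31, 33, 39, 60, 71, 73, 77, 84, 96]
The 5th element (1-indexed) is at index 4.
Value = 60
Final answer: 60


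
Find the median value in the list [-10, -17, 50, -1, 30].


First, sort the list: [-17, -10, -1, 30, 50]
The list has 5 elements (odd count).
The middle index is 2 (0-based), and the element there is -1.
Final answer: -1


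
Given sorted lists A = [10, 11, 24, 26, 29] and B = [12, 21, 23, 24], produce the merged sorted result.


List A: [10, 11, 24, 26, 29]
List B: [12, 21, 23, 24]
Repeatedly compare the front elements and take the smaller:
  10 vs 12 -> take 10
  11 vs 12 -> take 11
  24 vs 12 -> take 12
  24 vs 21 -> take 21
  24 vs 23 -> take 23
  24 vs 24 -> take 24
  26 vs 24 -> take 24
  B is exhausted; append the rest of A: [26, 29]
Final answer: [10, 11, 12, 21, 23, 24, 24, 26, 29]


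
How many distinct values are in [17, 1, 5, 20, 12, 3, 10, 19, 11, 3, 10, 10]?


List all unique values:
Distinct values: [1, 3, 5, 10, 11, 12, 17, 19, 20]
Count = 9
Final answer: 9


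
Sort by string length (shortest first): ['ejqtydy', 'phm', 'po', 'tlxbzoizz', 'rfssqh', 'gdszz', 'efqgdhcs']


Compute lengths:
  'ejqtydy' has length 7
  'phm' has length 3
  'po' has length 2
  'tlxbzoizz' has length 9
  'rfssqh' has length 6
  'gdszz' has length 5
  'efqgdhcs' has length 8
Lengths in increasing order: 2 < 3 < 5 < 6 < 7 < 8 < 9
Listing the words in that order gives the answer.
Final answer: ['po', 'phm', 'gdszz', 'rfssqh', 'ejqtydy', 'efqgdhcs', 'tlxbzoizz']


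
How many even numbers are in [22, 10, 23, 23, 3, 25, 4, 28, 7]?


Check each element:
  22 is even
  10 is even
  23 is odd
  23 is odd
  3 is odd
  25 is odd
  4 is even
  28 is even
  7 is odd
Evens: [22, 10, 4, 28]
Count of evens = 4
Final answer: 4


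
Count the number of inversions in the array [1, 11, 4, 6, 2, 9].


For each element, count the later elements that are smaller than it:
  1 (index 0): smaller elements after it = [] -> 0
  11 (index 1): smaller elements after it = [4, 6, 2, 9] -> 4
  4 (index 2): smaller elements after it = [2] -> 1
  6 (index 3): smaller elements after it = [2] -> 1
  2 (index 4): smaller elements after it = [] -> 0
Total inversions = 0 + 4 + 1 + 1 + 0 = 6
Final answer: 6


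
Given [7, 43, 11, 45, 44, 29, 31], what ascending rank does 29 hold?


Sort ascending: [7, 11, 29, 31, 43, 44, 45]
Find 29 in the sorted list.
29 is at position 3 (1-indexed).
Final answer: 3


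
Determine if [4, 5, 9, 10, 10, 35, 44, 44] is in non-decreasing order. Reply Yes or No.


Check consecutive pairs:
  4 <= 5? True
  5 <= 9? True
  9 <= 10? True
  10 <= 10? True
  10 <= 35? True
  35 <= 44? True
  44 <= 44? True
Every consecutive pair is in order, so the list is non-decreasing.
Final answer: Yes


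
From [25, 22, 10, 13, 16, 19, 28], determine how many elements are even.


Check each element:
  25 is odd
  22 is even
  10 is even
  13 is odd
  16 is even
  19 is odd
  28 is even
Evens: [22, 10, 16, 28]
Count of evens = 4
Final answer: 4


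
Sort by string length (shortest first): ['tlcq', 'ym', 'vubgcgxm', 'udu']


Compute lengths:
  'tlcq' has length 4
  'ym' has length 2
  'vubgcgxm' has length 8
  'udu' has length 3
Lengths in increasing order: 2 < 3 < 4 < 8
Listing the words in that order gives the answer.
Final answer: ['ym', 'udu', 'tlcq', 'vubgcgxm']


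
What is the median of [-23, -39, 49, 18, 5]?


First, sort the list: [-39, -23, 5, 18, 49]
The list has 5 elements (odd count).
The middle index is 2 (0-based), and the element there is 5.
Final answer: 5


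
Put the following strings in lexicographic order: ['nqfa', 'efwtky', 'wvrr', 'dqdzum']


Compare strings character by character (the first differing letter decides):
  'dqdzum' < 'efwtky' since 'd' < 'e' at position 1
  'efwtky' < 'nqfa' since 'e' < 'n' at position 1
  'nqfa' < 'wvrr' since 'n' < 'w' at position 1
Chaining these comparisons gives the alphabetical order.
Final answer: ['dqdzum', 'efwtky', 'nqfa', 'wvrr']


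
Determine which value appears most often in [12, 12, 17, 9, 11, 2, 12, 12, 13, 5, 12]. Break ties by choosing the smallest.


Count the frequency of each value:
  2 appears 1 time(s)
  5 appears 1 time(s)
  9 appears 1 time(s)
  11 appears 1 time(s)
  12 appears 5 time(s)
  13 appears 1 time(s)
  17 appears 1 time(s)
Maximum frequency is 5.
Only 12 reaches that frequency, so it is the mode.
Final answer: 12


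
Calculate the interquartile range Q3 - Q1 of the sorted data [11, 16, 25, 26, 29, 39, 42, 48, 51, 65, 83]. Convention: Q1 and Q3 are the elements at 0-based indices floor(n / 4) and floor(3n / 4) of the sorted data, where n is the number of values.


The data has n = 11 elements.
Q1 index = floor(11 / 4) = floor(2.75) = 2; Q3 index = floor(3 * 11 / 4) = floor(8.25) = 8
Q1 = element at index 2 = 25
Q3 = element at index 8 = 51
IQR = 51 - 25 = 26
Final answer: 26


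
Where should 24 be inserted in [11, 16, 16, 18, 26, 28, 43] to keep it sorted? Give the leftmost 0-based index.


List is sorted: [11, 16, 16, 18, 26, 28, 43]
We need the leftmost position where 24 can be inserted, i.e. the first index whose element is >= 24 (or the end of the list if none is).
Binary search with low=0, high=7 (0-based indices):
  low=0, high=7, mid=3: a[3]=18 < 24, so low = 4
  low=4, high=7, mid=5: a[5]=28 >= 24, so high = 5
  low=4, high=5, mid=4: a[4]=26 >= 24, so high = 4
Now low = high = 4, so the insertion index is 4.
Final answer: 4


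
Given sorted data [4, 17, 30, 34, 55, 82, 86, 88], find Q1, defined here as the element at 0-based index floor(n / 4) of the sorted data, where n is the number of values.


The list has n = 8 elements.
Q1 index = floor(8 / 4) = floor(2) = 2
Counting from index 0 in the sorted data, the element at index 2 is 30.
Final answer: 30


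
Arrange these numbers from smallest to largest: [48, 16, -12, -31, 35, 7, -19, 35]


Original list: [48, 16, -12, -31, 35, 7, -19, 35]
Repeatedly take the smallest remaining element:
  Remaining [48, 16, -12, -31, 35, 7, -19, 35] -> smallest is -31
  Remaining [48, 16, -12, 35, 7, -19, 35] -> smallest is -19
  Remaining [48, 16, -12, 35, 7, 35] -> smallest is -12
  Remaining [48, 16, 35, 7, 35] -> smallest is 7
  Remaining [48, 16, 35, 35] -> smallest is 16
  Remaining [48, 35, 35] -> smallest is 35
  Remaining [48, 35] -> smallest is 35
  Remaining [48] -> smallest is 48
Collecting the picks in order gives the sorted list.
Final answer: [-31, -19, -12, 7, 16, 35, 35, 48]


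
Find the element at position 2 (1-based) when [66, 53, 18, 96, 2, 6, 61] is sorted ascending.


Sort ascending: [2, 6, 18, 53, 61, 66, 96]
The 2nd element (1-indexed) is at index 1.
Value = 6
Final answer: 6


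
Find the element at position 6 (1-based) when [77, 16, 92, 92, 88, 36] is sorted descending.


Sort descending: [92, 92, 88, 77, 36, 16]
The 6th element (1-indexed) is at index 5.
Value = 16
Final answer: 16


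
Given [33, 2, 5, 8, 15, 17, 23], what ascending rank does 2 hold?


Sort ascending: [2, 5, 8, 15, 17, 23, 33]
Find 2 in the sorted list.
2 is at position 1 (1-indexed).
Final answer: 1


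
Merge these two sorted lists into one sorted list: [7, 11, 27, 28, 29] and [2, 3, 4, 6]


List A: [7, 11, 27, 28, 29]
List B: [2, 3, 4, 6]
Repeatedly compare the front elements and take the smaller:
  7 vs 2 -> take 2
  7 vs 3 -> take 3
  7 vs 4 -> take 4
  7 vs 6 -> take 6
  B is exhausted; append the rest of A: [7, 11, 27, 28, 29]
Final answer: [2, 3, 4, 6, 7, 11, 27, 28, 29]


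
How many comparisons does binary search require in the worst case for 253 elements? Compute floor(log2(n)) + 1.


Binary search halves the search space each step.
Maximum comparisons = floor(log2(253)) + 1
log2(253) = 7.983
floor(log2(253)) = 7, so 7 + 1 = 8
Final answer: 8


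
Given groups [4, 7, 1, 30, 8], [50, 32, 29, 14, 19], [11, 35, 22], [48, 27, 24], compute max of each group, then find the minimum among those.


Find max of each group:
  Group 1: [4, 7, 1, 30, 8] -> max = 30
  Group 2: [50, 32, 29, 14, 19] -> max = 50
  Group 3: [11, 35, 22] -> max = 35
  Group 4: [48, 27, 24] -> max = 48
Maxes: [30, 50, 35, 48]
Minimum of maxes = 30
Final answer: 30


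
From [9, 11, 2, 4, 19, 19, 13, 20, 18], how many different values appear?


List all unique values:
Distinct values: [2, 4, 9, 11, 13, 18, 19, 20]
Count = 8
Final answer: 8


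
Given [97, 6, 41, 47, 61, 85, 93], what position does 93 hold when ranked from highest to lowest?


Sort descending: [97, 93, 85, 61, 47, 41, 6]
Find 93 in the sorted list.
93 is at position 2.
Final answer: 2


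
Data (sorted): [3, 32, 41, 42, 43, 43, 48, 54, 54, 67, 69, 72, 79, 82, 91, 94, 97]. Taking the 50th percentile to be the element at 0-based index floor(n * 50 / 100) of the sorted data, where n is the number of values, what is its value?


The dataset has n = 17 elements.
Index = floor(17 * 50 / 100) = floor(850 / 100) = floor(8.5) = 8
Counting from index 0 in the sorted data, the element at index 8 is 54.
Final answer: 54


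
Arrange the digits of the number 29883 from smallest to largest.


The number 29883 has digits: 2, 9, 8, 8, 3
Sorted: 2, 3, 8, 8, 9
Joining the sorted digits gives the result.
Final answer: 23889


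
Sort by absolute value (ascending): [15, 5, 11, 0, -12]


Compute absolute values:
  |15| = 15
  |5| = 5
  |11| = 11
  |0| = 0
  |-12| = 12
Absolute values in increasing order: 0 < 5 < 11 < 12 < 15
Listing the original numbers in that order gives the answer.
Final answer: [0, 5, 11, -12, 15]


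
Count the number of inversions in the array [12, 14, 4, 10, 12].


For each element, count the later elements that are smaller than it:
  12 (index 0): smaller elements after it = [4, 10] -> 2
  14 (index 1): smaller elements after it = [4, 10, 12] -> 3
  4 (index 2): smaller elements after it = [] -> 0
  10 (index 3): smaller elements after it = [] -> 0
Total inversions = 2 + 3 + 0 + 0 = 5
Final answer: 5


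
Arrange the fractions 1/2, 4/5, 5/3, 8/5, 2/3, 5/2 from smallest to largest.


Convert to decimal for comparison:
  1/2 = 0.5
  4/5 = 0.8
  5/3 = 1.6667
  8/5 = 1.6
  2/3 = 0.6667
  5/2 = 2.5
Decimals in increasing order: 0.5 < 0.6667 < 0.8 < 1.6 < 1.6667 < 2.5
Writing each back as its fraction gives the sorted order.
Final answer: 1/2, 2/3, 4/5, 8/5, 5/3, 5/2


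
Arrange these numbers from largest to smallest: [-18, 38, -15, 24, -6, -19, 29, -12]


Original list: [-18, 38, -15, 24, -6, -19, 29, -12]
Repeatedly take the largest remaining element:
  Remaining [-18, 38, -15, 24, -6, -19, 29, -12] -> largest is 38
  Remaining [-18, -15, 24, -6, -19, 29, -12] -> largest is 29
  Remaining [-18, -15, 24, -6, -19, -12] -> largest is 24
  Remaining [-18, -15, -6, -19, -12] -> largest is -6
  Remaining [-18, -15, -19, -12] -> largest is -12
  Remaining [-18, -15, -19] -> largest is -15
  Remaining [-18, -19] -> largest is -18
  Remaining [-19] -> largest is -19
Collecting the picks in order gives the descending list.
Final answer: [38, 29, 24, -6, -12, -15, -18, -19]


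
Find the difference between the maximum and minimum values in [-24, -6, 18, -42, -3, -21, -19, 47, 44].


Maximum value: 47
Minimum value: -42
Range = 47 - (-42) = 89
Final answer: 89


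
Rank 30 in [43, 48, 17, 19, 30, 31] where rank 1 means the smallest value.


Sort ascending: [17, 19, 30, 31, 43, 48]
Find 30 in the sorted list.
30 is at position 3 (1-indexed).
Final answer: 3


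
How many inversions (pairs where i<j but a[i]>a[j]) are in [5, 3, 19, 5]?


For each element, count the later elements that are smaller than it:
  5 (index 0): smaller elements after it = [3] -> 1
  3 (index 1): smaller elements after it = [] -> 0
  19 (index 2): smaller elements after it = [5] -> 1
Total inversions = 1 + 0 + 1 = 2
Final answer: 2


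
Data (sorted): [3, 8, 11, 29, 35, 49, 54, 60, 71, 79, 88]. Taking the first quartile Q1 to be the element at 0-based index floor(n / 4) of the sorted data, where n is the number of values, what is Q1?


The list has n = 11 elements.
Q1 index = floor(11 / 4) = floor(2.75) = 2
Counting from index 0 in the sorted data, the element at index 2 is 11.
Final answer: 11


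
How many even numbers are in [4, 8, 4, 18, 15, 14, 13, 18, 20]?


Check each element:
  4 is even
  8 is even
  4 is even
  18 is even
  15 is odd
  14 is even
  13 is odd
  18 is even
  20 is even
Evens: [4, 8, 4, 18, 14, 18, 20]
Count of evens = 7
Final answer: 7


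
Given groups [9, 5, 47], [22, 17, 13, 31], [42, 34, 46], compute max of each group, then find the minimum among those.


Find max of each group:
  Group 1: [9, 5, 47] -> max = 47
  Group 2: [22, 17, 13, 31] -> max = 31
  Group 3: [42, 34, 46] -> max = 46
Maxes: [47, 31, 46]
Minimum of maxes = 31
Final answer: 31


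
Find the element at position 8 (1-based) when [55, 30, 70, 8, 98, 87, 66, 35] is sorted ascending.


Sort ascending: [8, 30, 35, 55, 66, 70, 87, 98]
The 8th element (1-indexed) is at index 7.
Value = 98
Final answer: 98


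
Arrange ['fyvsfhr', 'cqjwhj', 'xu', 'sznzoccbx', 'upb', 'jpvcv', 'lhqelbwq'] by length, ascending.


Compute lengths:
  'fyvsfhr' has length 7
  'cqjwhj' has length 6
  'xu' has length 2
  'sznzoccbx' has length 9
  'upb' has length 3
  'jpvcv' has length 5
  'lhqelbwq' has length 8
Lengths in increasing order: 2 < 3 < 5 < 6 < 7 < 8 < 9
Listing the words in that order gives the answer.
Final answer: ['xu', 'upb', 'jpvcv', 'cqjwhj', 'fyvsfhr', 'lhqelbwq', 'sznzoccbx']


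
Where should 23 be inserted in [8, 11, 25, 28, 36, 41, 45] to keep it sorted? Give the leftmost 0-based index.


List is sorted: [8, 11, 25, 28, 36, 41, 45]
We need the leftmost position where 23 can be inserted, i.e. the first index whose element is >= 23 (or the end of the list if none is).
Binary search with low=0, high=7 (0-based indices):
  low=0, high=7, mid=3: a[3]=28 >= 23, so high = 3
  low=0, high=3, mid=1: a[1]=11 < 23, so low = 2
  low=2, high=3, mid=2: a[2]=25 >= 23, so high = 2
Now low = high = 2, so the insertion index is 2.
Final answer: 2


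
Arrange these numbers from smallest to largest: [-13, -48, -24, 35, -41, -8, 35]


Original list: [-13, -48, -24, 35, -41, -8, 35]
Repeatedly take the smallest remaining element:
  Remaining [-13, -48, -24, 35, -41, -8, 35] -> smallest is -48
  Remaining [-13, -24, 35, -41, -8, 35] -> smallest is -41
  Remaining [-13, -24, 35, -8, 35] -> smallest is -24
  Remaining [-13, 35, -8, 35] -> smallest is -13
  Remaining [35, -8, 35] -> smallest is -8
  Remaining [35, 35] -> smallest is 35
  Remaining [35] -> smallest is 35
Collecting the picks in order gives the sorted list.
Final answer: [-48, -41, -24, -13, -8, 35, 35]


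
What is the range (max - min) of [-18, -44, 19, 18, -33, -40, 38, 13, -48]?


Maximum value: 38
Minimum value: -48
Range = 38 - (-48) = 86
Final answer: 86


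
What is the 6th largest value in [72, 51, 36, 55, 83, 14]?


Sort descending: [83, 72, 55, 51, 36, 14]
The 6th element (1-indexed) is at index 5.
Value = 14
Final answer: 14


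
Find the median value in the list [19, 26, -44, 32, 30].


First, sort the list: [-44, 19, 26, 30, 32]
The list has 5 elements (odd count).
The middle index is 2 (0-based), and the element there is 26.
Final answer: 26


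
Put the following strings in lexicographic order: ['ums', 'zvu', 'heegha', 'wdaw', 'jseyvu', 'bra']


Compare strings character by character (the first differing letter decides):
  'bra' < 'heegha' since 'b' < 'h' at position 1
  'heegha' < 'jseyvu' since 'h' < 'j' at position 1
  'jseyvu' < 'ums' since 'j' < 'u' at position 1
  'ums' < 'wdaw' since 'u' < 'w' at position 1
  'wdaw' < 'zvu' since 'w' < 'z' at position 1
Chaining these comparisons gives the alphabetical order.
Final answer: ['bra', 'heegha', 'jseyvu', 'ums', 'wdaw', 'zvu']


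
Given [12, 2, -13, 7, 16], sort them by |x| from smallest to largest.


Compute absolute values:
  |12| = 12
  |2| = 2
  |-13| = 13
  |7| = 7
  |16| = 16
Absolute values in increasing order: 2 < 7 < 12 < 13 < 16
Listing the original numbers in that order gives the answer.
Final answer: [2, 7, 12, -13, 16]


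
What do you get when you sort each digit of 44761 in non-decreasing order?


The number 44761 has digits: 4, 4, 7, 6, 1
Sorted: 1, 4, 4, 6, 7
Joining the sorted digits gives the result.
Final answer: 14467


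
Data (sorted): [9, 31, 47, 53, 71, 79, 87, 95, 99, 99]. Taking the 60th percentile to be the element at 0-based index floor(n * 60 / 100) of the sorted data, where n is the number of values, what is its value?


The dataset has n = 10 elements.
Index = floor(10 * 60 / 100) = floor(600 / 100) = floor(6) = 6
Counting from index 0 in the sorted data, the element at index 6 is 87.
Final answer: 87


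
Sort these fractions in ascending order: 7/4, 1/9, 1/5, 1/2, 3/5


Convert to decimal for comparison:
  7/4 = 1.75
  1/9 = 0.1111
  1/5 = 0.2
  1/2 = 0.5
  3/5 = 0.6
Decimals in increasing order: 0.1111 < 0.2 < 0.5 < 0.6 < 1.75
Writing each back as its fraction gives the sorted order.
Final answer: 1/9, 1/5, 1/2, 3/5, 7/4


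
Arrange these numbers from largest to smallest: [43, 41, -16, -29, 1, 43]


Original list: [43, 41, -16, -29, 1, 43]
Repeatedly take the largest remaining element:
  Remaining [43, 41, -16, -29, 1, 43] -> largest is 43
  Remaining [41, -16, -29, 1, 43] -> largest is 43
  Remaining [41, -16, -29, 1] -> largest is 41
  Remaining [-16, -29, 1] -> largest is 1
  Remaining [-16, -29] -> largest is -16
  Remaining [-29] -> largest is -29
Collecting the picks in order gives the descending list.
Final answer: [43, 43, 41, 1, -16, -29]


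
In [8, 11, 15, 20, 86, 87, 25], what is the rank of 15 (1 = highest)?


Sort descending: [87, 86, 25, 20, 15, 11, 8]
Find 15 in the sorted list.
15 is at position 5.
Final answer: 5


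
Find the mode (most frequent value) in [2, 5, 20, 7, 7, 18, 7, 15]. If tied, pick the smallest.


Count the frequency of each value:
  2 appears 1 time(s)
  5 appears 1 time(s)
  7 appears 3 time(s)
  15 appears 1 time(s)
  18 appears 1 time(s)
  20 appears 1 time(s)
Maximum frequency is 3.
Only 7 reaches that frequency, so it is the mode.
Final answer: 7


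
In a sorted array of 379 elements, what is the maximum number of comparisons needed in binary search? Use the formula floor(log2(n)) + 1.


Binary search halves the search space each step.
Maximum comparisons = floor(log2(379)) + 1
log2(379) = 8.5661
floor(log2(379)) = 8, so 8 + 1 = 9
Final answer: 9


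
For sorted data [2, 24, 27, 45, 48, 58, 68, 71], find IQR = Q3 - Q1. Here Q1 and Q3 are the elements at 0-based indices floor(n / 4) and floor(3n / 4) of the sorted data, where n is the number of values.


The data has n = 8 elements.
Q1 index = floor(8 / 4) = floor(2) = 2; Q3 index = floor(3 * 8 / 4) = floor(6) = 6
Q1 = element at index 2 = 27
Q3 = element at index 6 = 68
IQR = 68 - 27 = 41
Final answer: 41


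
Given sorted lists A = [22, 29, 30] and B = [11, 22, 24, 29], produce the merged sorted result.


List A: [22, 29, 30]
List B: [11, 22, 24, 29]
Repeatedly compare the front elements and take the smaller:
  22 vs 11 -> take 11
  22 vs 22 -> take 22
  29 vs 22 -> take 22
  29 vs 24 -> take 24
  29 vs 29 -> take 29
  30 vs 29 -> take 29
  B is exhausted; append the rest of A: [30]
Final answer: [11, 22, 22, 24, 29, 29, 30]


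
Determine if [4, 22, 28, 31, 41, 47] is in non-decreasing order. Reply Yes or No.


Check consecutive pairs:
  4 <= 22? True
  22 <= 28? True
  28 <= 31? True
  31 <= 41? True
  41 <= 47? True
Every consecutive pair is in order, so the list is non-decreasing.
Final answer: Yes


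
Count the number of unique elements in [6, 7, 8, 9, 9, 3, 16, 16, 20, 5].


List all unique values:
Distinct values: [3, 5, 6, 7, 8, 9, 16, 20]
Count = 8
Final answer: 8


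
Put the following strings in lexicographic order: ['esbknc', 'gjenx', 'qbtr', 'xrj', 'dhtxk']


Compare strings character by character (the first differing letter decides):
  'dhtxk' < 'esbknc' since 'd' < 'e' at position 1
  'esbknc' < 'gjenx' since 'e' < 'g' at position 1
  'gjenx' < 'qbtr' since 'g' < 'q' at position 1
  'qbtr' < 'xrj' since 'q' < 'x' at position 1
Chaining these comparisons gives the alphabetical order.
Final answer: ['dhtxk', 'esbknc', 'gjenx', 'qbtr', 'xrj']


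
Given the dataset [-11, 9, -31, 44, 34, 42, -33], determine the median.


First, sort the list: [-33, -31, -11, 9, 34, 42, 44]
The list has 7 elements (odd count).
The middle index is 3 (0-based), and the element there is 9.
Final answer: 9


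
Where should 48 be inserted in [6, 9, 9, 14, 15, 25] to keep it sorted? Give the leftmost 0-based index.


List is sorted: [6, 9, 9, 14, 15, 25]
We need the leftmost position where 48 can be inserted, i.e. the first index whose element is >= 48 (or the end of the list if none is).
Binary search with low=0, high=6 (0-based indices):
  low=0, high=6, mid=3: a[3]=14 < 48, so low = 4
  low=4, high=6, mid=5: a[5]=25 < 48, so low = 6
Now low = high = 6, so the insertion index is 6.
Final answer: 6


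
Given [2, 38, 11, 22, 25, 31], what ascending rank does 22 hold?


Sort ascending: [2, 11, 22, 25, 31, 38]
Find 22 in the sorted list.
22 is at position 3 (1-indexed).
Final answer: 3


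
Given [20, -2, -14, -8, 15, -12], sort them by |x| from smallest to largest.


Compute absolute values:
  |20| = 20
  |-2| = 2
  |-14| = 14
  |-8| = 8
  |15| = 15
  |-12| = 12
Absolute values in increasing order: 2 < 8 < 12 < 14 < 15 < 20
Listing the original numbers in that order gives the answer.
Final answer: [-2, -8, -12, -14, 15, 20]


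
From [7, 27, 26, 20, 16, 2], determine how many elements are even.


Check each element:
  7 is odd
  27 is odd
  26 is even
  20 is even
  16 is even
  2 is even
Evens: [26, 20, 16, 2]
Count of evens = 4
Final answer: 4


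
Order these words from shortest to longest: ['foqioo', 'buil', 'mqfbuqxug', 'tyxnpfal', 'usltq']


Compute lengths:
  'foqioo' has length 6
  'buil' has length 4
  'mqfbuqxug' has length 9
  'tyxnpfal' has length 8
  'usltq' has length 5
Lengths in increasing order: 4 < 5 < 6 < 8 < 9
Listing the words in that order gives the answer.
Final answer: ['buil', 'usltq', 'foqioo', 'tyxnpfal', 'mqfbuqxug']


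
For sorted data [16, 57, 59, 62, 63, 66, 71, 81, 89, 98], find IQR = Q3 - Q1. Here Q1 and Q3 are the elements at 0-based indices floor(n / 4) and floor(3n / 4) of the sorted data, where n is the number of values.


The data has n = 10 elements.
Q1 index = floor(10 / 4) = floor(2.5) = 2; Q3 index = floor(3 * 10 / 4) = floor(7.5) = 7
Q1 = element at index 2 = 59
Q3 = element at index 7 = 81
IQR = 81 - 59 = 22
Final answer: 22


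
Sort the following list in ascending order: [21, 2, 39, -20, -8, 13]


Original list: [21, 2, 39, -20, -8, 13]
Repeatedly take the smallest remaining element:
  Remaining [21, 2, 39, -20, -8, 13] -> smallest is -20
  Remaining [21, 2, 39, -8, 13] -> smallest is -8
  Remaining [21, 2, 39, 13] -> smallest is 2
  Remaining [21, 39, 13] -> smallest is 13
  Remaining [21, 39] -> smallest is 21
  Remaining [39] -> smallest is 39
Collecting the picks in order gives the sorted list.
Final answer: [-20, -8, 2, 13, 21, 39]


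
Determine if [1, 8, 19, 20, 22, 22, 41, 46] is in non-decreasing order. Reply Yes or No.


Check consecutive pairs:
  1 <= 8? True
  8 <= 19? True
  19 <= 20? True
  20 <= 22? True
  22 <= 22? True
  22 <= 41? True
  41 <= 46? True
Every consecutive pair is in order, so the list is non-decreasing.
Final answer: Yes


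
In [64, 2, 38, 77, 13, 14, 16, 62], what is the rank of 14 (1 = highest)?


Sort descending: [77, 64, 62, 38, 16, 14, 13, 2]
Find 14 in the sorted list.
14 is at position 6.
Final answer: 6


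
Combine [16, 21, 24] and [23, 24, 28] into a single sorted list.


List A: [16, 21, 24]
List B: [23, 24, 28]
Repeatedly compare the front elements and take the smaller:
  16 vs 23 -> take 16
  21 vs 23 -> take 21
  24 vs 23 -> take 23
  24 vs 24 -> take 24
  A is exhausted; append the rest of B: [24, 28]
Final answer: [16, 21, 23, 24, 24, 28]


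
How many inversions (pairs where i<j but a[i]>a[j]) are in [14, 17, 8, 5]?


For each element, count the later elements that are smaller than it:
  14 (index 0): smaller elements after it = [8, 5] -> 2
  17 (index 1): smaller elements after it = [8, 5] -> 2
  8 (index 2): smaller elements after it = [5] -> 1
Total inversions = 2 + 2 + 1 = 5
Final answer: 5


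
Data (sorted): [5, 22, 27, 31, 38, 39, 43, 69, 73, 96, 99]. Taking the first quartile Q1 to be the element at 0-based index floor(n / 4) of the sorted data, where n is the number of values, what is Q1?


The list has n = 11 elements.
Q1 index = floor(11 / 4) = floor(2.75) = 2
Counting from index 0 in the sorted data, the element at index 2 is 27.
Final answer: 27


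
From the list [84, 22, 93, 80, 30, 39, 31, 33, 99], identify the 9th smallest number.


Sort ascending: [22, 30, 31, 33, 39, 80, 84, 93, 99]
The 9th element (1-indexed) is at index 8.
Value = 99
Final answer: 99


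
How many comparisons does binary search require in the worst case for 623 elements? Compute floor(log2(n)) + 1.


Binary search halves the search space each step.
Maximum comparisons = floor(log2(623)) + 1
log2(623) = 9.2831
floor(log2(623)) = 9, so 9 + 1 = 10
Final answer: 10


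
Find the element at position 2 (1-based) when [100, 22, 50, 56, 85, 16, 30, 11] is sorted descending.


Sort descending: [100, 85, 56, 50, 30, 22, 16, 11]
The 2nd element (1-indexed) is at index 1.
Value = 85
Final answer: 85


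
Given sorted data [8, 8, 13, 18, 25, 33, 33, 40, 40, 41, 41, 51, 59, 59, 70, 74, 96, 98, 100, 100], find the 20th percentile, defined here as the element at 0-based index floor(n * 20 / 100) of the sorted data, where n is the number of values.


The dataset has n = 20 elements.
Index = floor(20 * 20 / 100) = floor(400 / 100) = floor(4) = 4
Counting from index 0 in the sorted data, the element at index 4 is 25.
Final answer: 25


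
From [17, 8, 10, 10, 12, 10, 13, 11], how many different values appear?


List all unique values:
Distinct values: [8, 10, 11, 12, 13, 17]
Count = 6
Final answer: 6


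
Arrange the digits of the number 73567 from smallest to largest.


The number 73567 has digits: 7, 3, 5, 6, 7
Sorted: 3, 5, 6, 7, 7
Joining the sorted digits gives the result.
Final answer: 35677


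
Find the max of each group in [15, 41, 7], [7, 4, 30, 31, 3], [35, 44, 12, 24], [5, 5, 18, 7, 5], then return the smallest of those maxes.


Find max of each group:
  Group 1: [15, 41, 7] -> max = 41
  Group 2: [7, 4, 30, 31, 3] -> max = 31
  Group 3: [35, 44, 12, 24] -> max = 44
  Group 4: [5, 5, 18, 7, 5] -> max = 18
Maxes: [41, 31, 44, 18]
Minimum of maxes = 18
Final answer: 18


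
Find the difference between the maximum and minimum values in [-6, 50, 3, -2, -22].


Maximum value: 50
Minimum value: -22
Range = 50 - (-22) = 72
Final answer: 72


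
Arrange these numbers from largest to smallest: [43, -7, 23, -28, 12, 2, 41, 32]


Original list: [43, -7, 23, -28, 12, 2, 41, 32]
Repeatedly take the largest remaining element:
  Remaining [43, -7, 23, -28, 12, 2, 41, 32] -> largest is 43
  Remaining [-7, 23, -28, 12, 2, 41, 32] -> largest is 41
  Remaining [-7, 23, -28, 12, 2, 32] -> largest is 32
  Remaining [-7, 23, -28, 12, 2] -> largest is 23
  Remaining [-7, -28, 12, 2] -> largest is 12
  Remaining [-7, -28, 2] -> largest is 2
  Remaining [-7, -28] -> largest is -7
  Remaining [-28] -> largest is -28
Collecting the picks in order gives the descending list.
Final answer: [43, 41, 32, 23, 12, 2, -7, -28]


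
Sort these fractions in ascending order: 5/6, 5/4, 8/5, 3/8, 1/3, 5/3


Convert to decimal for comparison:
  5/6 = 0.8333
  5/4 = 1.25
  8/5 = 1.6
  3/8 = 0.375
  1/3 = 0.3333
  5/3 = 1.6667
Decimals in increasing order: 0.3333 < 0.375 < 0.8333 < 1.25 < 1.6 < 1.6667
Writing each back as its fraction gives the sorted order.
Final answer: 1/3, 3/8, 5/6, 5/4, 8/5, 5/3


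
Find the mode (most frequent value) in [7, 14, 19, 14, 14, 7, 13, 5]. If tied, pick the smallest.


Count the frequency of each value:
  5 appears 1 time(s)
  7 appears 2 time(s)
  13 appears 1 time(s)
  14 appears 3 time(s)
  19 appears 1 time(s)
Maximum frequency is 3.
Only 14 reaches that frequency, so it is the mode.
Final answer: 14


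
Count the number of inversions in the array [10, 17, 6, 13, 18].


For each element, count the later elements that are smaller than it:
  10 (index 0): smaller elements after it = [6] -> 1
  17 (index 1): smaller elements after it = [6, 13] -> 2
  6 (index 2): smaller elements after it = [] -> 0
  13 (index 3): smaller elements after it = [] -> 0
Total inversions = 1 + 2 + 0 + 0 = 3
Final answer: 3


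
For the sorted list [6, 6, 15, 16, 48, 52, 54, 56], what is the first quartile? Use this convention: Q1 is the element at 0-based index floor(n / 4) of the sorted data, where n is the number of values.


The list has n = 8 elements.
Q1 index = floor(8 / 4) = floor(2) = 2
Counting from index 0 in the sorted data, the element at index 2 is 15.
Final answer: 15


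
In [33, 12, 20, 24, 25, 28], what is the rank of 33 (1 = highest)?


Sort descending: [33, 28, 25, 24, 20, 12]
Find 33 in the sorted list.
33 is at position 1.
Final answer: 1


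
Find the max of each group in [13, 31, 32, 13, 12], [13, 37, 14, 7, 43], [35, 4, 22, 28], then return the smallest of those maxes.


Find max of each group:
  Group 1: [13, 31, 32, 13, 12] -> max = 32
  Group 2: [13, 37, 14, 7, 43] -> max = 43
  Group 3: [35, 4, 22, 28] -> max = 35
Maxes: [32, 43, 35]
Minimum of maxes = 32
Final answer: 32


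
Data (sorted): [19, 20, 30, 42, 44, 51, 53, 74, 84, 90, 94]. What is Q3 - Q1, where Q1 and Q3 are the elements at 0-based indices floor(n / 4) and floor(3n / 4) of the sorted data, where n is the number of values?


The data has n = 11 elements.
Q1 index = floor(11 / 4) = floor(2.75) = 2; Q3 index = floor(3 * 11 / 4) = floor(8.25) = 8
Q1 = element at index 2 = 30
Q3 = element at index 8 = 84
IQR = 84 - 30 = 54
Final answer: 54


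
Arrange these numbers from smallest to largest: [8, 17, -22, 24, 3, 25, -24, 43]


Original list: [8, 17, -22, 24, 3, 25, -24, 43]
Repeatedly take the smallest remaining element:
  Remaining [8, 17, -22, 24, 3, 25, -24, 43] -> smallest is -24
  Remaining [8, 17, -22, 24, 3, 25, 43] -> smallest is -22
  Remaining [8, 17, 24, 3, 25, 43] -> smallest is 3
  Remaining [8, 17, 24, 25, 43] -> smallest is 8
  Remaining [17, 24, 25, 43] -> smallest is 17
  Remaining [24, 25, 43] -> smallest is 24
  Remaining [25, 43] -> smallest is 25
  Remaining [43] -> smallest is 43
Collecting the picks in order gives the sorted list.
Final answer: [-24, -22, 3, 8, 17, 24, 25, 43]


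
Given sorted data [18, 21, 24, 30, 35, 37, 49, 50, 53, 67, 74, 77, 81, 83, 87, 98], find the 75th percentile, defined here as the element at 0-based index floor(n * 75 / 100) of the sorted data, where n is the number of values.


The dataset has n = 16 elements.
Index = floor(16 * 75 / 100) = floor(1200 / 100) = floor(12) = 12
Counting from index 0 in the sorted data, the element at index 12 is 81.
Final answer: 81


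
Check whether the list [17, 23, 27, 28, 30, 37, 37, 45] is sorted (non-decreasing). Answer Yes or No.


Check consecutive pairs:
  17 <= 23? True
  23 <= 27? True
  27 <= 28? True
  28 <= 30? True
  30 <= 37? True
  37 <= 37? True
  37 <= 45? True
Every consecutive pair is in order, so the list is non-decreasing.
Final answer: Yes


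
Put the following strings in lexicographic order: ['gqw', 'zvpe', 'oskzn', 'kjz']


Compare strings character by character (the first differing letter decides):
  'gqw' < 'kjz' since 'g' < 'k' at position 1
  'kjz' < 'oskzn' since 'k' < 'o' at position 1
  'oskzn' < 'zvpe' since 'o' < 'z' at position 1
Chaining these comparisons gives the alphabetical order.
Final answer: ['gqw', 'kjz', 'oskzn', 'zvpe']


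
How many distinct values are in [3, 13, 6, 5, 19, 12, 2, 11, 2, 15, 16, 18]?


List all unique values:
Distinct values: [2, 3, 5, 6, 11, 12, 13, 15, 16, 18, 19]
Count = 11
Final answer: 11


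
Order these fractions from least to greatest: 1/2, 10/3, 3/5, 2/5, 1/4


Convert to decimal for comparison:
  1/2 = 0.5
  10/3 = 3.3333
  3/5 = 0.6
  2/5 = 0.4
  1/4 = 0.25
Decimals in increasing order: 0.25 < 0.4 < 0.5 < 0.6 < 3.3333
Writing each back as its fraction gives the sorted order.
Final answer: 1/4, 2/5, 1/2, 3/5, 10/3


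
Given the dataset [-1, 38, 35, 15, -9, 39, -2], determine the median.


First, sort the list: [-9, -2, -1, 15, 35, 38, 39]
The list has 7 elements (odd count).
The middle index is 3 (0-based), and the element there is 15.
Final answer: 15


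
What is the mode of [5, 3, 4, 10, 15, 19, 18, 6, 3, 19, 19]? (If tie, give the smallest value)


Count the frequency of each value:
  3 appears 2 time(s)
  4 appears 1 time(s)
  5 appears 1 time(s)
  6 appears 1 time(s)
  10 appears 1 time(s)
  15 appears 1 time(s)
  18 appears 1 time(s)
  19 appears 3 time(s)
Maximum frequency is 3.
Only 19 reaches that frequency, so it is the mode.
Final answer: 19


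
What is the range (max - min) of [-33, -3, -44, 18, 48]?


Maximum value: 48
Minimum value: -44
Range = 48 - (-44) = 92
Final answer: 92


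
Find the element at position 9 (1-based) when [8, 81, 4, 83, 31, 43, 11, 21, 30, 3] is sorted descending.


Sort descending: [83, 81, 43, 31, 30, 21, 11, 8, 4, 3]
The 9th element (1-indexed) is at index 8.
Value = 4
Final answer: 4


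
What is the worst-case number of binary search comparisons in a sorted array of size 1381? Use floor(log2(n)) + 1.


Binary search halves the search space each step.
Maximum comparisons = floor(log2(1381)) + 1
log2(1381) = 10.4315
floor(log2(1381)) = 10, so 10 + 1 = 11
Final answer: 11


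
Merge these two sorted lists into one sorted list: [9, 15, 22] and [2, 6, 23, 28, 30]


List A: [9, 15, 22]
List B: [2, 6, 23, 28, 30]
Repeatedly compare the front elements and take the smaller:
  9 vs 2 -> take 2
  9 vs 6 -> take 6
  9 vs 23 -> take 9
  15 vs 23 -> take 15
  22 vs 23 -> take 22
  A is exhausted; append the rest of B: [23, 28, 30]
Final answer: [2, 6, 9, 15, 22, 23, 28, 30]


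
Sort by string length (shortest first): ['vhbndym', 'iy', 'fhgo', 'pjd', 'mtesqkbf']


Compute lengths:
  'vhbndym' has length 7
  'iy' has length 2
  'fhgo' has length 4
  'pjd' has length 3
  'mtesqkbf' has length 8
Lengths in increasing order: 2 < 3 < 4 < 7 < 8
Listing the words in that order gives the answer.
Final answer: ['iy', 'pjd', 'fhgo', 'vhbndym', 'mtesqkbf']


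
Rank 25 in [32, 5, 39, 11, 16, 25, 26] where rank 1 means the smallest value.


Sort ascending: [5, 11, 16, 25, 26, 32, 39]
Find 25 in the sorted list.
25 is at position 4 (1-indexed).
Final answer: 4


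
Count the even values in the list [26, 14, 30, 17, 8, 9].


Check each element:
  26 is even
  14 is even
  30 is even
  17 is odd
  8 is even
  9 is odd
Evens: [26, 14, 30, 8]
Count of evens = 4
Final answer: 4


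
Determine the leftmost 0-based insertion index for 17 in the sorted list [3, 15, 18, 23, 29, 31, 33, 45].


List is sorted: [3, 15, 18, 23, 29, 31, 33, 45]
We need the leftmost position where 17 can be inserted, i.e. the first index whose element is >= 17 (or the end of the list if none is).
Binary search with low=0, high=8 (0-based indices):
  low=0, high=8, mid=4: a[4]=29 >= 17, so high = 4
  low=0, high=4, mid=2: a[2]=18 >= 17, so high = 2
  low=0, high=2, mid=1: a[1]=15 < 17, so low = 2
Now low = high = 2, so the insertion index is 2.
Final answer: 2


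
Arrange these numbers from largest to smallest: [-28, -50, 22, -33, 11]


Original list: [-28, -50, 22, -33, 11]
Repeatedly take the largest remaining element:
  Remaining [-28, -50, 22, -33, 11] -> largest is 22
  Remaining [-28, -50, -33, 11] -> largest is 11
  Remaining [-28, -50, -33] -> largest is -28
  Remaining [-50, -33] -> largest is -33
  Remaining [-50] -> largest is -50
Collecting the picks in order gives the descending list.
Final answer: [22, 11, -28, -33, -50]


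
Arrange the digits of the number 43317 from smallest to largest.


The number 43317 has digits: 4, 3, 3, 1, 7
Sorted: 1, 3, 3, 4, 7
Joining the sorted digits gives the result.
Final answer: 13347


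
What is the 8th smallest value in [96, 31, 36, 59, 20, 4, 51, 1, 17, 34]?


Sort ascending: [1, 4, 17, 20, 31, 34, 36, 51, 59, 96]
The 8th element (1-indexed) is at index 7.
Value = 51
Final answer: 51


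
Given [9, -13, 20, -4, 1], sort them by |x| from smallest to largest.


Compute absolute values:
  |9| = 9
  |-13| = 13
  |20| = 20
  |-4| = 4
  |1| = 1
Absolute values in increasing order: 1 < 4 < 9 < 13 < 20
Listing the original numbers in that order gives the answer.
Final answer: [1, -4, 9, -13, 20]


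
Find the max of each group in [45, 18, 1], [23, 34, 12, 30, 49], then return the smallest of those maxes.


Find max of each group:
  Group 1: [45, 18, 1] -> max = 45
  Group 2: [23, 34, 12, 30, 49] -> max = 49
Maxes: [45, 49]
Minimum of maxes = 45
Final answer: 45


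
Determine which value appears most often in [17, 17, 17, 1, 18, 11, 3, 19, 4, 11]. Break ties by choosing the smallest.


Count the frequency of each value:
  1 appears 1 time(s)
  3 appears 1 time(s)
  4 appears 1 time(s)
  11 appears 2 time(s)
  17 appears 3 time(s)
  18 appears 1 time(s)
  19 appears 1 time(s)
Maximum frequency is 3.
Only 17 reaches that frequency, so it is the mode.
Final answer: 17


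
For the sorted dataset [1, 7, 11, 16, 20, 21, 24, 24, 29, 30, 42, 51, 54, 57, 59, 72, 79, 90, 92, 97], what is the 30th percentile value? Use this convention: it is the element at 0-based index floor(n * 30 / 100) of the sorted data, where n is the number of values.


The dataset has n = 20 elements.
Index = floor(20 * 30 / 100) = floor(600 / 100) = floor(6) = 6
Counting from index 0 in the sorted data, the element at index 6 is 24.
Final answer: 24
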